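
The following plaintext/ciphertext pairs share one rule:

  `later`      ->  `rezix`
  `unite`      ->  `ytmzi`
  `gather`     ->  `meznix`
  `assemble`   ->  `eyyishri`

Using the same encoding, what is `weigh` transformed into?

The rule splits by letter class: vowels +4, consonants +6.
Applying it to weigh: w(cons)+6=c, e(vowel)+4=i, i(vowel)+4=m, g(cons)+6=m, h(cons)+6=n.

cimmn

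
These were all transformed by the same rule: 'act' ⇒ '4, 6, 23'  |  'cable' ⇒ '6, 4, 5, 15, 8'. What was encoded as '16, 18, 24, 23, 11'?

mouth

a is letter #1 and maps to 4: an offset of 3. Letters become their 1-based position plus 3 (so a→4, b→5, …).
Reversing it on 16, 18, 24, 23, 11: 16→(16−3)÷1=13=m, 18→(18−3)÷1=15=o, 24→(24−3)÷1=21=u, 23→(23−3)÷1=20=t, 11→(11−3)÷1=8=h.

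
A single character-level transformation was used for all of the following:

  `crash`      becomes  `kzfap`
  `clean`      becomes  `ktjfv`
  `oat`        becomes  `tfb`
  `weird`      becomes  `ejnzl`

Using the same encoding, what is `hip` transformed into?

pnx

The shift depends on letter class: consonant c→k is +8, but vowel a→f is +5. Two shifts are in play — +5 for a/e/i/o/u, +8 for every other letter.
Applying it to hip: h(cons)+8=p, i(vowel)+5=n, p(cons)+8=x.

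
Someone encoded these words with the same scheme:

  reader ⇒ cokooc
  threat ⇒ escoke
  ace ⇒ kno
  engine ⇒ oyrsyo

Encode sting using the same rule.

The shift depends on letter class: consonant r→c is +11, but vowel e→o is +10. Vowels shift forward by 10 and consonants shift forward by 11.
On sting: s(cons)+11=d, t(cons)+11=e, i(vowel)+10=s, n(cons)+11=y, g(cons)+11=r.

desyr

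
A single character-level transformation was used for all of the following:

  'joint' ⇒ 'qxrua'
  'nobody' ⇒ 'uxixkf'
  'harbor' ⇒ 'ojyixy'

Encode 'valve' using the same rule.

cjscn

The shift depends on letter class: consonant j→q is +7, but vowel o→x is +9. Vowels shift forward by 9 and consonants shift forward by 7.
For valve: v(cons)+7=c, a(vowel)+9=j, l(cons)+7=s, v(cons)+7=c, e(vowel)+9=n.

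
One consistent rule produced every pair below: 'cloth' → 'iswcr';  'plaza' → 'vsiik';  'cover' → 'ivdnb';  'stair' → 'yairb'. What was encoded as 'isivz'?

In cloth: c→i is +6, l→s is +7, o→w is +8, t→c is +9 — the shift increases by 1 each position. Letter i (0-indexed) is shifted by i+6, so successive shifts are 6, 7, 8, ….
Reversing it on isivz: i−6=c, s−7=l, i−8=a, v−9=m, z−10=p.

clamp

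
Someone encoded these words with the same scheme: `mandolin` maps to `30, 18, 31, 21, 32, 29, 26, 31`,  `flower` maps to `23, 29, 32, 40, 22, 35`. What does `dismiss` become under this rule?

21, 26, 36, 30, 26, 36, 36

m is letter #13 and maps to 30: an offset of 17. Letters become their 1-based position plus 17 (so a→18, b→19, …).
For dismiss: d=4→21, i=9→26, s=19→36, m=13→30, i=9→26, s=19→36, s=19→36.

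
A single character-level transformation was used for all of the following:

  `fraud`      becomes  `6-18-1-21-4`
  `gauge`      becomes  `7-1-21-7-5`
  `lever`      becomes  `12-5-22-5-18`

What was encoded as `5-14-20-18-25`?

entry

Letters become their 1-indexed alphabet positions: a=1 … z=26.
Undoing it on 5-14-20-18-25: 5=e, 14=n, 20=t, 18=r, 25=y.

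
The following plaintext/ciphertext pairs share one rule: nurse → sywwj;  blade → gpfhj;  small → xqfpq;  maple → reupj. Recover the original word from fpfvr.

Shifts by position in nurse: pos 0: n→s (+5), pos 1: u→y (+4), pos 2: r→w (+5), pos 3: s→w (+4) — repeating every 2. A repeating key of period 2 is used — shifts +5, +4 over and over.
Decoding fpfvr: f−5=a, p−4=l, f−5=a, v−4=r, r−5=m.

alarm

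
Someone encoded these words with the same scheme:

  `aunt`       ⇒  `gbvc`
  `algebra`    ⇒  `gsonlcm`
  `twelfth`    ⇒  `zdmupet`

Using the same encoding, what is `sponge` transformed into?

ywwwqp

In aunt: a→g is +6, u→b is +7, n→v is +8, t→c is +9 — the shift increases by 1 each position. Each letter shifts forward by (position + 6), i.e. 6, 7, 8, … — the shift grows by one for each successive letter.
Applying it to sponge: s+6=y, p+7=w, o+8=w, n+9=w, g+10=q, e+11=p.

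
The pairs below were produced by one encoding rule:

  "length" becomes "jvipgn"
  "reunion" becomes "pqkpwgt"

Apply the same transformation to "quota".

The output letters match the input read backwards, each shifted +2: length reversed is htgnel. Read the word backwards and shift each letter +2.
For quota: reverse → atouq; then shift: a+2=c, t+2=v, o+2=q, u+2=w, q+2=s.

cvqws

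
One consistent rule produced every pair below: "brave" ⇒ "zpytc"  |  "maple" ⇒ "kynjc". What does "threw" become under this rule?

rfpcu

Every letter moves 24 places later in the alphabet, wrapping around z→a.
On threw: t+24=r, h+24=f, r+24=p, e+24=c, w+24=u.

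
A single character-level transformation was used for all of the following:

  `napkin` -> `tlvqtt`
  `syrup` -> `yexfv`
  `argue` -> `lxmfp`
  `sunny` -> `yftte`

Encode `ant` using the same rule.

ltz

The shift depends on letter class: consonant n→t is +6, but vowel a→l is +11. The rule splits by letter class: vowels +11, consonants +6.
On ant: a(vowel)+11=l, n(cons)+6=t, t(cons)+6=z.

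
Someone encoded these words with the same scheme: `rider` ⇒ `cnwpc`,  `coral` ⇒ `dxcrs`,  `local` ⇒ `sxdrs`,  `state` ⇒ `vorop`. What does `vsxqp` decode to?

slope

Each letter's alphabet position (a=0..z=25) is mapped through 19·x+17 mod 26 — an affine cipher.
Reversing it on vsxqp: v(21)→11·(21−17)≡18=s; s(18)→11·(18−17)≡11=l; x(23)→11·(23−17)≡14=o; q(16)→11·(16−17)≡15=p; p(15)→11·(15−17)≡4=e (all mod 26).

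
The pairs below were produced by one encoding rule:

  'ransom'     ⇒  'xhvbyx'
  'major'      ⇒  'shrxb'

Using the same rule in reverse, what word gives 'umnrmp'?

office

In ransom: r→x is +6, a→h is +7, n→v is +8, s→b is +9 — the shift increases by 1 each position. The shift increases by 1 at each position, starting from +6: 6, 7, 8, ….
Undoing it on umnrmp: u−6=o, m−7=f, n−8=f, r−9=i, m−10=c, p−11=e.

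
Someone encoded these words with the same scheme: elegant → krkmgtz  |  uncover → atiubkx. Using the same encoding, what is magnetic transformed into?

Each letter is shifted forward by 6 in the alphabet (a Caesar shift of +6).
Applying it to magnetic: m+6=s, a+6=g, g+6=m, n+6=t, e+6=k, t+6=z, i+6=o, c+6=i.

sgmtkzoi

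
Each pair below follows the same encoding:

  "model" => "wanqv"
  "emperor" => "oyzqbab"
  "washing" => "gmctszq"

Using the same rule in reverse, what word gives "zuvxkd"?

Shifts by position in model: pos 0: m→w (+10), pos 1: o→a (+12), pos 2: d→n (+10), pos 3: e→q (+12) — repeating every 2. The shifts repeat in a cycle of length 2: positions 0,1,… shift by +10, +12, then the pattern repeats.
Decoding zuvxkd: z−10=p, u−12=i, v−10=l, x−12=l, k−10=a, d−12=r.

pillar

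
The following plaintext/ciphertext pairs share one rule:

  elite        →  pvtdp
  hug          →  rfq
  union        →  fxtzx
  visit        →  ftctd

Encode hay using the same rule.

Vowels shift forward by 11 and consonants shift forward by 10.
Applying it to hay: h(cons)+10=r, a(vowel)+11=l, y(cons)+10=i.

rli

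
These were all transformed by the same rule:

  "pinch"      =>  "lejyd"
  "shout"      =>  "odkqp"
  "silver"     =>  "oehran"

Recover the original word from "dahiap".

This is a Caesar cipher with shift 22.
Reversing it on dahiap: d−22=h, a−22=e, h−22=l, i−22=m, a−22=e, p−22=t.

helmet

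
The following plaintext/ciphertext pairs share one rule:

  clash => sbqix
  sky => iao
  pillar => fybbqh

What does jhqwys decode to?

tragic

It's a constant shift of +16 (ROT16).
Decoding jhqwys: j−16=t, h−16=r, q−16=a, w−16=g, y−16=i, s−16=c.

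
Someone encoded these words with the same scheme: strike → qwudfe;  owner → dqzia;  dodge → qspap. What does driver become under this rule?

dqhudp

The output letters match the input read backwards, each shifted +12: strike reversed is ekirts. Two steps: reverse the string, then apply a Caesar shift of +12.
Applying it to driver: reverse → revird; then shift: r+12=d, e+12=q, v+12=h, i+12=u, r+12=d, d+12=p.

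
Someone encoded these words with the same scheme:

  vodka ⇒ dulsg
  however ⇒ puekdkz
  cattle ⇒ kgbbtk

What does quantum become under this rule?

The shift depends on letter class: consonant v→d is +8, but vowel o→u is +6. Two shifts are in play — +6 for a/e/i/o/u, +8 for every other letter.
Applying it to quantum: q(cons)+8=y, u(vowel)+6=a, a(vowel)+6=g, n(cons)+8=v, t(cons)+8=b, u(vowel)+6=a, m(cons)+8=u.

yagvbau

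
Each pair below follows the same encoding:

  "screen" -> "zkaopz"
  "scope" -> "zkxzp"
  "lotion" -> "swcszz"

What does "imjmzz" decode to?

beacon

In screen: s→z is +7, c→k is +8, r→a is +9, e→o is +10 — the shift increases by 1 each position. The shift increases by 1 at each position, starting from +7: 7, 8, 9, ….
Reversing it on imjmzz: i−7=b, m−8=e, j−9=a, m−10=c, z−11=o, z−12=n.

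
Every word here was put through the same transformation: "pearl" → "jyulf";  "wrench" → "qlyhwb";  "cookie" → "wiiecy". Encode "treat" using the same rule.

Compare letters: p→j is +20, e→y is +20, a→u is +20 — a constant shift. It's a constant shift of +20 (ROT20).
On treat: t+20=n, r+20=l, e+20=y, a+20=u, t+20=n.

nlyun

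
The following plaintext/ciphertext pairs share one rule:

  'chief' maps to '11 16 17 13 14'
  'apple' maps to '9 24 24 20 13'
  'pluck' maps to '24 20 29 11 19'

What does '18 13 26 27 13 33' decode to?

c is letter #3 and maps to 11: an offset of 8. The number is (letter's place in the alphabet, a=1) + 8.
Undoing it on 18 13 26 27 13 33: 18→(18−8)÷1=10=j, 13→(13−8)÷1=5=e, 26→(26−8)÷1=18=r, 27→(27−8)÷1=19=s, 13→(13−8)÷1=5=e, 33→(33−8)÷1=25=y.

jersey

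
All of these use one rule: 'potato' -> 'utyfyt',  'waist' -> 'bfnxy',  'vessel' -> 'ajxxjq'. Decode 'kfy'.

Each letter is shifted forward by 5 in the alphabet (a Caesar shift of +5).
Undoing it on kfy: k−5=f, f−5=a, y−5=t.

fat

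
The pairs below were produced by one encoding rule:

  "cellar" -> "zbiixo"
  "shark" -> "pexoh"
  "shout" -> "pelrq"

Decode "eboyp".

Compare letters: c→z is +23, e→b is +23, l→i is +23 — a constant shift. Each letter is shifted forward by 23 in the alphabet (a Caesar shift of +23).
Undoing it on eboyp: e−23=h, b−23=e, o−23=r, y−23=b, p−23=s.

herbs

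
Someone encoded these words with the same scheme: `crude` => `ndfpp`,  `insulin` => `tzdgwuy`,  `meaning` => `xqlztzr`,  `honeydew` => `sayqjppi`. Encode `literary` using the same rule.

Shifts by position in crude: pos 0: c→n (+11), pos 1: r→d (+12), pos 2: u→f (+11), pos 3: d→p (+12) — repeating every 2. It's a Vigenère-style cipher with numeric key [11,12]: position i shifts by key[i mod 2].
On literary: l+11=w, i+12=u, t+11=e, e+12=q, r+11=c, a+12=m, r+11=c, y+12=k.

wueqcmck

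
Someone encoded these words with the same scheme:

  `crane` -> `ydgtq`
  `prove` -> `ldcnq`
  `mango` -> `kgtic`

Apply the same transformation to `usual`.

c(2)→y(24) and r(17)→d(3) fit y≡9x+6 (mod 26); the inverse of 9 mod 26 is 3. This is an affine cipher: with a=0,…,z=25, each position x becomes (9x+6) mod 26.
For usual: u(20)→9·20+6≡4=e; s(18)→9·18+6≡12=m; u(20)→9·20+6≡4=e; a(0)→9·0+6≡6=g; l(11)→9·11+6≡1=b (all mod 26).

emegb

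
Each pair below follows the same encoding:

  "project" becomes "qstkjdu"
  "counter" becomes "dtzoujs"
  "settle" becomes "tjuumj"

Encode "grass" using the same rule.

hsftt

The shift depends on letter class: consonant p→q is +1, but vowel o→t is +5. The rule splits by letter class: vowels +5, consonants +1.
On grass: g(cons)+1=h, r(cons)+1=s, a(vowel)+5=f, s(cons)+1=t, s(cons)+1=t.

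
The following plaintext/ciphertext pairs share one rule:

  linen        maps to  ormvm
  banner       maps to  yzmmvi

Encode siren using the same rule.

hrivm

Each pair mirrors across the alphabet (l↔o, i↔r, n↔m): positions sum to 25. Letters are reflected about the middle of the alphabet (position → 25−position): Atbash.
For siren: s↔h, i↔r, r↔i, e↔v, n↔m.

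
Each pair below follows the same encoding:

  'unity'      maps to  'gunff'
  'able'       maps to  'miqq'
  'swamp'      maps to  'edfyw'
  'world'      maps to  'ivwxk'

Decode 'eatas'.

stool

Shifts by position in unity: pos 0: u→g (+12), pos 1: n→u (+7), pos 2: i→n (+5), pos 3: t→f (+12), pos 4: y→f (+7) — repeating every 3. A repeating key of period 3 is used — shifts +12, +7, +5 over and over.
Decoding eatas: e−12=s, a−7=t, t−5=o, a−12=o, s−7=l.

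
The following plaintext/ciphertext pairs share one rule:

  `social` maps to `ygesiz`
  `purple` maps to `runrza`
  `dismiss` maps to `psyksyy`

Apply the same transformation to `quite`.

s(18)→y(24) and o(14)→g(6) fit y≡11x+8 (mod 26); the inverse of 11 mod 26 is 19. Treating letters as 0–25, the rule is x ↦ 11x + 8 (mod 26).
On quite: q(16)→11·16+8≡2=c; u(20)→11·20+8≡20=u; i(8)→11·8+8≡18=s; t(19)→11·19+8≡9=j; e(4)→11·4+8≡0=a (all mod 26).

cusja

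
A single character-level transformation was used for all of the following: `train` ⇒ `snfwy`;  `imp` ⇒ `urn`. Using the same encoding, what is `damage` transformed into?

The output letters match the input read backwards, each shifted +5: train reversed is niart. Read the word backwards and shift each letter +5.
For damage: reverse → egamad; then shift: e+5=j, g+5=l, a+5=f, m+5=r, a+5=f, d+5=i.

jlfrfi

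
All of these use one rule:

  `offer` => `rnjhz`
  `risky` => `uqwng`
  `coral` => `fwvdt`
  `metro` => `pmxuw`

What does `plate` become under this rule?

Shifts by position in offer: pos 0: o→r (+3), pos 1: f→n (+8), pos 2: f→j (+4), pos 3: e→h (+3), pos 4: r→z (+8) — repeating every 3. The shifts repeat in a cycle of length 3: positions 0,1,… shift by +3, +8, +4, then the pattern repeats.
On plate: p+3=s, l+8=t, a+4=e, t+3=w, e+8=m.

stewm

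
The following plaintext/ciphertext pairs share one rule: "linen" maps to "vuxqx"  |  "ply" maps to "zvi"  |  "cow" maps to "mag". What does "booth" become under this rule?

The shift depends on letter class: consonant l→v is +10, but vowel i→u is +12. Vowels shift forward by 12 and consonants shift forward by 10.
On booth: b(cons)+10=l, o(vowel)+12=a, o(vowel)+12=a, t(cons)+10=d, h(cons)+10=r.

laadr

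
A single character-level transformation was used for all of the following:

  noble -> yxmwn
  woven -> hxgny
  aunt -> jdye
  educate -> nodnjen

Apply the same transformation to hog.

The shift depends on letter class: consonant n→y is +11, but vowel o→x is +9. Vowels shift forward by 9 and consonants shift forward by 11.
Applying it to hog: h(cons)+11=s, o(vowel)+9=x, g(cons)+11=r.

sxr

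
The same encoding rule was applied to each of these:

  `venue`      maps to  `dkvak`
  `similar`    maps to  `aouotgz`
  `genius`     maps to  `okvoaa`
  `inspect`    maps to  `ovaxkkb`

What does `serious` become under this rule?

akzouaa

The shift depends on letter class: consonant v→d is +8, but vowel e→k is +6. The rule splits by letter class: vowels +6, consonants +8.
For serious: s(cons)+8=a, e(vowel)+6=k, r(cons)+8=z, i(vowel)+6=o, o(vowel)+6=u, u(vowel)+6=a, s(cons)+8=a.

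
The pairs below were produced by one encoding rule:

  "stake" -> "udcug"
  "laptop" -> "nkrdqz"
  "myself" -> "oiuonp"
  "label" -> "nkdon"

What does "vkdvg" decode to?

Shifts by position in stake: pos 0: s→u (+2), pos 1: t→d (+10), pos 2: a→c (+2), pos 3: k→u (+10) — repeating every 2. A repeating key of period 2 is used — shifts +2, +10 over and over.
Reversing it on vkdvg: v−2=t, k−10=a, d−2=b, v−10=l, g−2=e.

table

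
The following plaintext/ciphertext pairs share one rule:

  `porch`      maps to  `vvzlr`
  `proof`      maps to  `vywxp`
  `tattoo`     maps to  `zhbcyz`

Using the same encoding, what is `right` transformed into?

xpoqd

Letter i (0-indexed) is shifted by i+6, so successive shifts are 6, 7, 8, ….
On right: r+6=x, i+7=p, g+8=o, h+9=q, t+10=d.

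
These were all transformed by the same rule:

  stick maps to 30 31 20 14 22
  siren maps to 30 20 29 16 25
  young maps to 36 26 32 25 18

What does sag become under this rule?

Each letter is replaced by its alphabet position (a=1..z=26) + 11.
For sag: s=19→30, a=1→12, g=7→18.

30 12 18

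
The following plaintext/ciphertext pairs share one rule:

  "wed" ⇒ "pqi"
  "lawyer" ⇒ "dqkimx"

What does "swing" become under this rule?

szuie

Two steps: reverse the string, then apply a Caesar shift of +12.
For swing: reverse → gniws; then shift: g+12=s, n+12=z, i+12=u, w+12=i, s+12=e.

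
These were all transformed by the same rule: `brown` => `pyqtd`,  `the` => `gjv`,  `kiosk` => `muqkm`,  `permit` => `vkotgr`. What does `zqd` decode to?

The output letters match the input read backwards, each shifted +2: brown reversed is nworb. Two steps: reverse the string, then apply a Caesar shift of +2.
Undoing it on zqd: shift back: z−2=x, q−2=o, d−2=b → xob; then reverse → box.

box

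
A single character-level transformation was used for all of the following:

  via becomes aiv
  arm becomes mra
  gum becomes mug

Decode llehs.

shell

The output letters match the input read backwards: via reversed is aiv. The word is simply reversed.
Reversing it on llehs: then reverse → shell.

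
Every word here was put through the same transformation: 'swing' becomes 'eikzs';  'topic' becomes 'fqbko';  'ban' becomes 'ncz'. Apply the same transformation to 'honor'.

The shift depends on letter class: consonant s→e is +12, but vowel i→k is +2. Vowels shift forward by 2 and consonants shift forward by 12.
Applying it to honor: h(cons)+12=t, o(vowel)+2=q, n(cons)+12=z, o(vowel)+2=q, r(cons)+12=d.

tqzqd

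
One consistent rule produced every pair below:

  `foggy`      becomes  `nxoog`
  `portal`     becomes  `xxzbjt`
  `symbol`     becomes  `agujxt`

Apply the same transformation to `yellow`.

The shift depends on letter class: consonant f→n is +8, but vowel o→x is +9. Vowels shift forward by 9 and consonants shift forward by 8.
For yellow: y(cons)+8=g, e(vowel)+9=n, l(cons)+8=t, l(cons)+8=t, o(vowel)+9=x, w(cons)+8=e.

gnttxe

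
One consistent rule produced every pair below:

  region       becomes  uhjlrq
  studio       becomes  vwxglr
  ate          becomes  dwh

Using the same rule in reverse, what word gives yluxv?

Compare letters: r→u is +3, e→h is +3, g→j is +3 — a constant shift. Each letter is shifted forward by 3 in the alphabet (a Caesar shift of +3).
Reversing it on yluxv: y−3=v, l−3=i, u−3=r, x−3=u, v−3=s.

virus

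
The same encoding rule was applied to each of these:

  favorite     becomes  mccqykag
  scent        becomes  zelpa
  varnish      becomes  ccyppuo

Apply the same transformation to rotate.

yqacag

The shifts repeat in a cycle of length 2: positions 0,1,… shift by +7, +2, then the pattern repeats.
Applying it to rotate: r+7=y, o+2=q, t+7=a, a+2=c, t+7=a, e+2=g.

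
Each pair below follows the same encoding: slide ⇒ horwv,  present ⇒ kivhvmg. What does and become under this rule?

zmw

This is the alphabet-reversal cipher (Atbash): a becomes z, b becomes y, etc.
Applying it to and: a↔z, n↔m, d↔w.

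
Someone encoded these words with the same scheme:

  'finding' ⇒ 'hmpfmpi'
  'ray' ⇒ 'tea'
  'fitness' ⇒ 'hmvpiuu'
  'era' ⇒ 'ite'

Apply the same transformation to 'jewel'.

The shift depends on letter class: consonant f→h is +2, but vowel i→m is +4. Two shifts are in play — +4 for a/e/i/o/u, +2 for every other letter.
Applying it to jewel: j(cons)+2=l, e(vowel)+4=i, w(cons)+2=y, e(vowel)+4=i, l(cons)+2=n.

liyin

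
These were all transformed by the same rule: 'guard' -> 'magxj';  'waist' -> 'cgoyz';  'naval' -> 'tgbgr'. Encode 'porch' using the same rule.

vuxin

Compare letters: g→m is +6, u→a is +6, a→g is +6 — a constant shift. It's a constant shift of +6 (ROT6).
On porch: p+6=v, o+6=u, r+6=x, c+6=i, h+6=n.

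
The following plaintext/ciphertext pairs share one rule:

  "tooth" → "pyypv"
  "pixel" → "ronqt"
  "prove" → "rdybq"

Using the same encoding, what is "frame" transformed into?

t(19)→p(15) and o(14)→y(24) fit y≡19x+18 (mod 26); the inverse of 19 mod 26 is 11. Treating letters as 0–25, the rule is x ↦ 19x + 18 (mod 26).
Applying it to frame: f(5)→19·5+18≡9=j; r(17)→19·17+18≡3=d; a(0)→19·0+18≡18=s; m(12)→19·12+18≡12=m; e(4)→19·4+18≡16=q (all mod 26).

jdsmq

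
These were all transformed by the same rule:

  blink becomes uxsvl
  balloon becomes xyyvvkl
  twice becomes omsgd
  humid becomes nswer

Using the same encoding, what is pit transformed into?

The output letters match the input read backwards, each shifted +10: blink reversed is knilb. Read the word backwards and shift each letter +10.
On pit: reverse → tip; then shift: t+10=d, i+10=s, p+10=z.

dsz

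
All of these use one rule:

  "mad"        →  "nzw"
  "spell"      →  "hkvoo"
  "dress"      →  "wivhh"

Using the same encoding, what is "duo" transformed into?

Each pair mirrors across the alphabet (m↔n, a↔z, d↔w): positions sum to 25. Letters are reflected about the middle of the alphabet (position → 25−position): Atbash.
For duo: d↔w, u↔f, o↔l.

wfl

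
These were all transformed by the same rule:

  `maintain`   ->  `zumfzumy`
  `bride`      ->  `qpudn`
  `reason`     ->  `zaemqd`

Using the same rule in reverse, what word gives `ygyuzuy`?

minimum

The word is reversed, then every letter is shifted forward by 12.
Undoing it on ygyuzuy: shift back: y−12=m, g−12=u, y−12=m, u−12=i, z−12=n, u−12=i, y−12=m → muminim; then reverse → minimum.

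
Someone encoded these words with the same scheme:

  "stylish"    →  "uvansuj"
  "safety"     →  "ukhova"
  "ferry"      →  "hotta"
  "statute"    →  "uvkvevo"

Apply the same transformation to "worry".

yytta

The shift depends on letter class: consonant s→u is +2, but vowel i→s is +10. Two shifts are in play — +10 for a/e/i/o/u, +2 for every other letter.
Applying it to worry: w(cons)+2=y, o(vowel)+10=y, r(cons)+2=t, r(cons)+2=t, y(cons)+2=a.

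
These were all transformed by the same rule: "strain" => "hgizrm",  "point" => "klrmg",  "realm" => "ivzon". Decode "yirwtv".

bridge

Each letter is replaced by its mirror in the alphabet: a↔z, b↔y, c↔x, and so on (the Atbash cipher).
Undoing it on yirwtv: y↔b, i↔r, r↔i, w↔d, t↔g, v↔e.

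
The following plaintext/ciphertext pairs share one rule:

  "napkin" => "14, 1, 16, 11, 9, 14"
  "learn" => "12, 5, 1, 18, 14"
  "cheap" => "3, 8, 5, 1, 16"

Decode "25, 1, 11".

yak

n is letter #14 and maps to 14: an offset of 0. Each letter is replaced by its alphabet position (a=1, b=2, …, z=26).
Undoing it on 25, 1, 11: 25=y, 1=a, 11=k.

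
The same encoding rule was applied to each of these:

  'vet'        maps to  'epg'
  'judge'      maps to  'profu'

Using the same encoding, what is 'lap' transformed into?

Read the word backwards and shift each letter +11.
For lap: reverse → pal; then shift: p+11=a, a+11=l, l+11=w.

alw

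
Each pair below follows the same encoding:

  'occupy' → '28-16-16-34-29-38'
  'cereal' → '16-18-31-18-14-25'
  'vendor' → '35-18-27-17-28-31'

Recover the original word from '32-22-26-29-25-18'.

o is letter #15 and maps to 28: an offset of 13. Each letter is replaced by its alphabet position (a=1..z=26) + 13.
Decoding 32-22-26-29-25-18: 32→(32−13)÷1=19=s, 22→(22−13)÷1=9=i, 26→(26−13)÷1=13=m, 29→(29−13)÷1=16=p, 25→(25−13)÷1=12=l, 18→(18−13)÷1=5=e.

simple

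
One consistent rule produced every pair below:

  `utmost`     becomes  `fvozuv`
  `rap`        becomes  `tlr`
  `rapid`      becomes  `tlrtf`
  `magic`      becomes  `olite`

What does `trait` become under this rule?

The shift depends on letter class: consonant t→v is +2, but vowel u→f is +11. Vowels shift forward by 11 and consonants shift forward by 2.
On trait: t(cons)+2=v, r(cons)+2=t, a(vowel)+11=l, i(vowel)+11=t, t(cons)+2=v.

vtltv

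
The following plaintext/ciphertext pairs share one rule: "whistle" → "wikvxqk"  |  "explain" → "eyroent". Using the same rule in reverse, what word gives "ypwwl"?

Each letter shifts forward by its position index (0, 1, 2, …) — the shift grows by one for each successive letter.
Reversing it on ypwwl: y−0=y, p−1=o, w−2=u, w−3=t, l−4=h.

youth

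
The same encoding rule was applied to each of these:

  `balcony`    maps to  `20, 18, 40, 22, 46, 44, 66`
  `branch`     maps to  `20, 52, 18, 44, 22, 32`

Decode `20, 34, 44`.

bin

b(#2)→20 and a(#1)→18: differences scale by 2, so n = 2·pos + 16. With a=1..z=26, the number is 2·pos + 16.
Undoing it on 20, 34, 44: 20→(20−16)÷2=2=b, 34→(34−16)÷2=9=i, 44→(44−16)÷2=14=n.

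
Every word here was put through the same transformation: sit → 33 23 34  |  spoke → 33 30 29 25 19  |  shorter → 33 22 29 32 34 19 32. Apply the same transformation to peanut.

30 19 15 28 35 34

s is letter #19 and maps to 33: an offset of 14. The number is (letter's place in the alphabet, a=1) + 14.
On peanut: p=16→30, e=5→19, a=1→15, n=14→28, u=21→35, t=20→34.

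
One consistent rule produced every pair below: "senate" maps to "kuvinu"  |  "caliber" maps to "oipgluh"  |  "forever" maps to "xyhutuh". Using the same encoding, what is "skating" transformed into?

kmingva

s(18)→k(10) and e(4)→u(20) fit y≡3x+8 (mod 26); the inverse of 3 mod 26 is 9. Each letter's alphabet position (a=0..z=25) is mapped through 3·x+8 mod 26 — an affine cipher.
For skating: s(18)→3·18+8≡10=k; k(10)→3·10+8≡12=m; a(0)→3·0+8≡8=i; t(19)→3·19+8≡13=n; i(8)→3·8+8≡6=g; n(13)→3·13+8≡21=v; g(6)→3·6+8≡0=a (all mod 26).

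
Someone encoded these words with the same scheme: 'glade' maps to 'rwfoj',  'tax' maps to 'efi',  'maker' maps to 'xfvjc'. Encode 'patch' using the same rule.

afens

The shift depends on letter class: consonant g→r is +11, but vowel a→f is +5. The rule splits by letter class: vowels +5, consonants +11.
For patch: p(cons)+11=a, a(vowel)+5=f, t(cons)+11=e, c(cons)+11=n, h(cons)+11=s.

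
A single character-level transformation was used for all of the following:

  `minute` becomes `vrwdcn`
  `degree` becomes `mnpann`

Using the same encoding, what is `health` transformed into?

It's a constant shift of +9 (ROT9).
Applying it to health: h+9=q, e+9=n, a+9=j, l+9=u, t+9=c, h+9=q.

qnjucq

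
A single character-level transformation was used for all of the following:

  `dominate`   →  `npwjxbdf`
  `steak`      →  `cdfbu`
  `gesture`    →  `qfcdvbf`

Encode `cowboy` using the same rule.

The shift depends on letter class: consonant d→n is +10, but vowel o→p is +1. Vowels shift forward by 1 and consonants shift forward by 10.
Applying it to cowboy: c(cons)+10=m, o(vowel)+1=p, w(cons)+10=g, b(cons)+10=l, o(vowel)+1=p, y(cons)+10=i.

mpglpi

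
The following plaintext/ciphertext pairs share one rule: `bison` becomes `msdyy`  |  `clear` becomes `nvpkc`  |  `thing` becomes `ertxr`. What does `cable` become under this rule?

nkmvp

Shifts by position in bison: pos 0: b→m (+11), pos 1: i→s (+10), pos 2: s→d (+11), pos 3: o→y (+10) — repeating every 2. It's a Vigenère-style cipher with numeric key [11,10]: position i shifts by key[i mod 2].
Applying it to cable: c+11=n, a+10=k, b+11=m, l+10=v, e+11=p.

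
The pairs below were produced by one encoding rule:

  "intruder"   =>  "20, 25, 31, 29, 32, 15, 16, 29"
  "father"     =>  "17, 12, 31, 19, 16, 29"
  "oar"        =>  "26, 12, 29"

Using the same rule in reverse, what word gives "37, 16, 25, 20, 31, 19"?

zenith

i is letter #9 and maps to 20: an offset of 11. Letters become their 1-based position plus 11 (so a→12, b→13, …).
Decoding 37, 16, 25, 20, 31, 19: 37→(37−11)÷1=26=z, 16→(16−11)÷1=5=e, 25→(25−11)÷1=14=n, 20→(20−11)÷1=9=i, 31→(31−11)÷1=20=t, 19→(19−11)÷1=8=h.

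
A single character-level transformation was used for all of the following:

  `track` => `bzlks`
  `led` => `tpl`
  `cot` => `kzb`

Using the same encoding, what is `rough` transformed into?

The shift depends on letter class: consonant t→b is +8, but vowel a→l is +11. Two shifts are in play — +11 for a/e/i/o/u, +8 for every other letter.
Applying it to rough: r(cons)+8=z, o(vowel)+11=z, u(vowel)+11=f, g(cons)+8=o, h(cons)+8=p.

zzfop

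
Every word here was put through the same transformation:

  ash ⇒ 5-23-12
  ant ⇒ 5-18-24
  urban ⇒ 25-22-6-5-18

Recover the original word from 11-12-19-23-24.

ghost

a is letter #1 and maps to 5: an offset of 4. The number is (letter's place in the alphabet, a=1) + 4.
Decoding 11-12-19-23-24: 11→(11−4)÷1=7=g, 12→(12−4)÷1=8=h, 19→(19−4)÷1=15=o, 23→(23−4)÷1=19=s, 24→(24−4)÷1=20=t.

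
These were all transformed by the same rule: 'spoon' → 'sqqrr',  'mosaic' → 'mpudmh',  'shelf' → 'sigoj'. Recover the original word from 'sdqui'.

In spoon: s→s is +0, p→q is +1, o→q is +2, o→r is +3 — the shift increases by 1 each position. Letter i (0-indexed) is shifted by i+0, so successive shifts are 0, 1, 2, ….
Undoing it on sdqui: s−0=s, d−1=c, q−2=o, u−3=r, i−4=e.

score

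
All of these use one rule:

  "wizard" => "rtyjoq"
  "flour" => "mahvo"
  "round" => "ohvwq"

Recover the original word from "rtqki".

width

w(22)→r(17) and i(8)→t(19) fit y≡11x+9 (mod 26); the inverse of 11 mod 26 is 19. Treating letters as 0–25, the rule is x ↦ 11x + 9 (mod 26).
Undoing it on rtqki: r(17)→19·(17−9)≡22=w; t(19)→19·(19−9)≡8=i; q(16)→19·(16−9)≡3=d; k(10)→19·(10−9)≡19=t; i(8)→19·(8−9)≡7=h (all mod 26).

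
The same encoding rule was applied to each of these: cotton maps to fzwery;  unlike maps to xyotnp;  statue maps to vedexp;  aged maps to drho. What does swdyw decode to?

It's a Vigenère-style cipher with numeric key [3,11]: position i shifts by key[i mod 2].
Decoding swdyw: s−3=p, w−11=l, d−3=a, y−11=n, w−3=t.

plant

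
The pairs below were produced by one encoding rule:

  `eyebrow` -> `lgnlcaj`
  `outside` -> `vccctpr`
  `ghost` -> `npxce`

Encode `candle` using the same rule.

jiwnwq

The shift increases by 1 at each position, starting from +7: 7, 8, 9, ….
On candle: c+7=j, a+8=i, n+9=w, d+10=n, l+11=w, e+12=q.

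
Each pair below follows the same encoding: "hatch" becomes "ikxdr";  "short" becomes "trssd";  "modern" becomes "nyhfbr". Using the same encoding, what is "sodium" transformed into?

Shifts by position in hatch: pos 0: h→i (+1), pos 1: a→k (+10), pos 2: t→x (+4), pos 3: c→d (+1), pos 4: h→r (+10) — repeating every 3. A repeating key of period 3 is used — shifts +1, +10, +4 over and over.
Applying it to sodium: s+1=t, o+10=y, d+4=h, i+1=j, u+10=e, m+4=q.

tyhjeq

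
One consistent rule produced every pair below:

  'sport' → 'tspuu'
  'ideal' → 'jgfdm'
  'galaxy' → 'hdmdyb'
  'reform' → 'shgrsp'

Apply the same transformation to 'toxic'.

uryld

The shifts repeat in a cycle of length 2: positions 0,1,… shift by +1, +3, then the pattern repeats.
On toxic: t+1=u, o+3=r, x+1=y, i+3=l, c+1=d.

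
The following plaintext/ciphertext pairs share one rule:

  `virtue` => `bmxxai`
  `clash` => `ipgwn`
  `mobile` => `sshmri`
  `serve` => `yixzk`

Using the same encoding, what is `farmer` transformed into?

lexqkv

Shifts by position in virtue: pos 0: v→b (+6), pos 1: i→m (+4), pos 2: r→x (+6), pos 3: t→x (+4) — repeating every 2. It's a Vigenère-style cipher with numeric key [6,4]: position i shifts by key[i mod 2].
For farmer: f+6=l, a+4=e, r+6=x, m+4=q, e+6=k, r+4=v.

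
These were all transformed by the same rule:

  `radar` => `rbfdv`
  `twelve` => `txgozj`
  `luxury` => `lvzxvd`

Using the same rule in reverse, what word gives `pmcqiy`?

planet

Each letter shifts forward by its position index (0, 1, 2, …) — the shift grows by one for each successive letter.
Decoding pmcqiy: p−0=p, m−1=l, c−2=a, q−3=n, i−4=e, y−5=t.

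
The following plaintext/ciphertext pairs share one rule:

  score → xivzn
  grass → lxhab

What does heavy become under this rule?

mkhdh

In score: s→x is +5, c→i is +6, o→v is +7, r→z is +8 — the shift increases by 1 each position. Letter i (0-indexed) is shifted by i+5, so successive shifts are 5, 6, 7, ….
For heavy: h+5=m, e+6=k, a+7=h, v+8=d, y+9=h.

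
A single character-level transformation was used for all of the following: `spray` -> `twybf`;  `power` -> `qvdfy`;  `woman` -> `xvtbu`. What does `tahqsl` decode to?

Shifts by position in spray: pos 0: s→t (+1), pos 1: p→w (+7), pos 2: r→y (+7), pos 3: a→b (+1), pos 4: y→f (+7) — repeating every 3. A repeating key of period 3 is used — shifts +1, +7, +7 over and over.
Undoing it on tahqsl: t−1=s, a−7=t, h−7=a, q−1=p, s−7=l, l−7=e.

staple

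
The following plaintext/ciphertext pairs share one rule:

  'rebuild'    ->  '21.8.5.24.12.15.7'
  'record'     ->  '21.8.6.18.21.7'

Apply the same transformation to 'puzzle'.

The number is (letter's place in the alphabet, a=1) + 3.
For puzzle: p=16→19, u=21→24, z=26→29, z=26→29, l=12→15, e=5→8.

19.24.29.29.15.8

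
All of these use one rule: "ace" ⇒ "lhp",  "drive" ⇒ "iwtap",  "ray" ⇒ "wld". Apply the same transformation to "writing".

bwtytsl

Two shifts are in play — +11 for a/e/i/o/u, +5 for every other letter.
Applying it to writing: w(cons)+5=b, r(cons)+5=w, i(vowel)+11=t, t(cons)+5=y, i(vowel)+11=t, n(cons)+5=s, g(cons)+5=l.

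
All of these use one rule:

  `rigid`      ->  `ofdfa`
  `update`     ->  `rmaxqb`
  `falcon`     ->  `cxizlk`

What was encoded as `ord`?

rug

Compare letters: r→o is +23, i→f is +23, g→d is +23 — a constant shift. It's a constant shift of +23 (ROT23).
Reversing it on ord: o−23=r, r−23=u, d−23=g.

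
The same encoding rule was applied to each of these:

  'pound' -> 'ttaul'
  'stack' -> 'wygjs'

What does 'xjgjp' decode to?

In pound: p→t is +4, o→t is +5, u→a is +6, n→u is +7 — the shift increases by 1 each position. Each letter shifts forward by (position + 4), i.e. 4, 5, 6, … — the shift grows by one for each successive letter.
Reversing it on xjgjp: x−4=t, j−5=e, g−6=a, j−7=c, p−8=h.

teach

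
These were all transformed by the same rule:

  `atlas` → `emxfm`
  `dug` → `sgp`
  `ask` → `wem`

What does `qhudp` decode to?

drive

The output letters match the input read backwards, each shifted +12: atlas reversed is salta. Two steps: reverse the string, then apply a Caesar shift of +12.
Decoding qhudp: shift back: q−12=e, h−12=v, u−12=i, d−12=r, p−12=d → evird; then reverse → drive.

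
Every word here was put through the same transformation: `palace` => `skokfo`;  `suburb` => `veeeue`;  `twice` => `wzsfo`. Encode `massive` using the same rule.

pkvvsyo

Vowels shift forward by 10 and consonants shift forward by 3.
Applying it to massive: m(cons)+3=p, a(vowel)+10=k, s(cons)+3=v, s(cons)+3=v, i(vowel)+10=s, v(cons)+3=y, e(vowel)+10=o.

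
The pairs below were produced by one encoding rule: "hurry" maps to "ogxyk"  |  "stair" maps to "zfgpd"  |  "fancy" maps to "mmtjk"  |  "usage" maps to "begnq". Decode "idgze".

Shifts by position in hurry: pos 0: h→o (+7), pos 1: u→g (+12), pos 2: r→x (+6), pos 3: r→y (+7), pos 4: y→k (+12) — repeating every 3. The shifts repeat in a cycle of length 3: positions 0,1,… shift by +7, +12, +6, then the pattern repeats.
Reversing it on idgze: i−7=b, d−12=r, g−6=a, z−7=s, e−12=s.

brass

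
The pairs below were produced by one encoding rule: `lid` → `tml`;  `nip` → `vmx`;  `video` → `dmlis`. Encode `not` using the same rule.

The shift depends on letter class: consonant l→t is +8, but vowel i→m is +4. Vowels shift forward by 4 and consonants shift forward by 8.
On not: n(cons)+8=v, o(vowel)+4=s, t(cons)+8=b.

vsb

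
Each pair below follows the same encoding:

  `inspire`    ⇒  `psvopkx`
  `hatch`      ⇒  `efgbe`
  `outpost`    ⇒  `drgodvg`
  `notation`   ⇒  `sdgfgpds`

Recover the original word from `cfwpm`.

i(8)→p(15) and n(13)→s(18) fit y≡11x+5 (mod 26); the inverse of 11 mod 26 is 19. This is an affine cipher: with a=0,…,z=25, each position x becomes (11x+5) mod 26.
Undoing it on cfwpm: c(2)→19·(2−5)≡21=v; f(5)→19·(5−5)≡0=a; w(22)→19·(22−5)≡11=l; p(15)→19·(15−5)≡8=i; m(12)→19·(12−5)≡3=d (all mod 26).

valid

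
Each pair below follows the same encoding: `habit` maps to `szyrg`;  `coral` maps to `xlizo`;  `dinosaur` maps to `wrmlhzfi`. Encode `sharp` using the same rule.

Each pair mirrors across the alphabet (h↔s, a↔z, b↔y): positions sum to 25. This is the alphabet-reversal cipher (Atbash): a becomes z, b becomes y, etc.
Applying it to sharp: s↔h, h↔s, a↔z, r↔i, p↔k.

hszik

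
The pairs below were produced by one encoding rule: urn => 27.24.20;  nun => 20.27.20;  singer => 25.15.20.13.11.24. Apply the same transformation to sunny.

u is letter #21 and maps to 27: an offset of 6. The number is (letter's place in the alphabet, a=1) + 6.
On sunny: s=19→25, u=21→27, n=14→20, n=14→20, y=25→31.

25.27.20.20.31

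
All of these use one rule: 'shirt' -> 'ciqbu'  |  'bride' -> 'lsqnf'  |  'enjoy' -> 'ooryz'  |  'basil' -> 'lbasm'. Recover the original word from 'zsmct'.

press

It's a Vigenère-style cipher with numeric key [10,1,8]: position i shifts by key[i mod 3].
Undoing it on zsmct: z−10=p, s−1=r, m−8=e, c−10=s, t−1=s.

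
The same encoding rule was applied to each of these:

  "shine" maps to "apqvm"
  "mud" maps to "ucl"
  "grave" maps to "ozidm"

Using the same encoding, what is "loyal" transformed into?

twgit

Compare letters: s→a is +8, h→p is +8, i→q is +8 — a constant shift. Each letter is shifted forward by 8 in the alphabet (a Caesar shift of +8).
On loyal: l+8=t, o+8=w, y+8=g, a+8=i, l+8=t.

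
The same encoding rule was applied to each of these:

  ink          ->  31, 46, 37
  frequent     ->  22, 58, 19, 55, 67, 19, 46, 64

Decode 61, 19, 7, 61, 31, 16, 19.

seaside

i(#9)→31 and n(#14)→46: differences scale by 3, so n = 3·pos + 4. With a=1..z=26, the number is 3·pos + 4.
Decoding 61, 19, 7, 61, 31, 16, 19: 61→(61−4)÷3=19=s, 19→(19−4)÷3=5=e, 7→(7−4)÷3=1=a, 61→(61−4)÷3=19=s, 31→(31−4)÷3=9=i, 16→(16−4)÷3=4=d, 19→(19−4)÷3=5=e.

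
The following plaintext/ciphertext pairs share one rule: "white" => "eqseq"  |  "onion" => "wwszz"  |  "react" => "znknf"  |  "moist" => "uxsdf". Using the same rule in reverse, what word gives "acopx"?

steel

In white: w→e is +8, h→q is +9, i→s is +10, t→e is +11 — the shift increases by 1 each position. Letter i (0-indexed) is shifted by i+8, so successive shifts are 8, 9, 10, ….
Decoding acopx: a−8=s, c−9=t, o−10=e, p−11=e, x−12=l.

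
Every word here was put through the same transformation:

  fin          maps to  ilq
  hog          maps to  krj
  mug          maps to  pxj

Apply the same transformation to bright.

euljkw

Compare letters: f→i is +3, i→l is +3, n→q is +3 — a constant shift. This is a Caesar cipher with shift 3.
Applying it to bright: b+3=e, r+3=u, i+3=l, g+3=j, h+3=k, t+3=w.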